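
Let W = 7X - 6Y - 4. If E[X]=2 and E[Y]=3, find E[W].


E[7X - 6Y - 4] = 7*E[X] - 6*E[Y] - 4
= (7)*(2) + (-6)*(3) + (-4)
= 14 - 18 - 4 = -8

-8


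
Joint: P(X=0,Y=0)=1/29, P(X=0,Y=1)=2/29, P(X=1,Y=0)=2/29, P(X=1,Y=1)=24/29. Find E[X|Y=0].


P(Y=0) = 3/29
E[X|Y=0] = (0*1 + 1*2)/3 = 2/3

2/3


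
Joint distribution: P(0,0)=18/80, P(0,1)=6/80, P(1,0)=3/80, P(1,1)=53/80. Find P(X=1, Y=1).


Read from table: P(X=1, Y=1) = 53/80

53/80


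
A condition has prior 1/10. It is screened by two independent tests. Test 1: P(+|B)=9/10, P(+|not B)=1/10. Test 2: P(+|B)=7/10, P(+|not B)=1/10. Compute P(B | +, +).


After test 1: P(+) = 9/10*1/10 + 1/10*9/10 = 9/50
P(B|+) = (9/100)/(9/50) = 1/2
After test 2 (use post1 as new prior): P(+) = 7/10*1/2 + 1/10*1/2 = 2/5
P(B|+,+) = (7/20)/(2/5) = 7/8

7/8


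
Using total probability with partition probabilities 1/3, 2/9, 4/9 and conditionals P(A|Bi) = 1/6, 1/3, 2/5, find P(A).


P(A) = P(A|B1)P(B1) + P(A|B2)P(B2) + P(A|B3)P(B3)
= 1/6*1/3 + 1/3*2/9 + 2/5*4/9
= 1/18 + 2/27 + 8/45 = 83/270

83/270


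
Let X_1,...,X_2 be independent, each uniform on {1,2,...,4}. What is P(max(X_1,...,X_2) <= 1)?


P(max <= 1) = P(all X_i <= 1) = (P(X_1 <= 1))^2
= (1/4)^2 = 1/16

1/16


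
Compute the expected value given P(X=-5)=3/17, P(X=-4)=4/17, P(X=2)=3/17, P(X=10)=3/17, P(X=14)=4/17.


E[X] = sum(x * P(x))
= -5*3/17 - 4*4/17 + 2*3/17 + 10*3/17 + 14*4/17
= 61/17

61/17


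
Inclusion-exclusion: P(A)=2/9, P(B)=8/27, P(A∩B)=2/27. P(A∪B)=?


P(A∪B) = P(A) + P(B) - P(A∩B)
= 2/9 + 8/27 - 2/27 = 4/9

4/9


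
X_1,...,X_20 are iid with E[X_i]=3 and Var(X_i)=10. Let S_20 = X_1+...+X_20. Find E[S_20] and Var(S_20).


E[S_n] = n*mu = 20*3 = 60
Var(S_n) = n*sigma^2 = 20*10 = 200

E[S_20]=60, Var(S_20)=200


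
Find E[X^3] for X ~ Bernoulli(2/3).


For Bernoulli: X in {0,1}
E[X^3] = 0^3*(1-2/3) + 1^3*2/3 = 2/3

2/3


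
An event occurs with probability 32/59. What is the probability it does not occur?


P(A') = 1 - P(A) = 1 - 32/59 = 27/59

27/59


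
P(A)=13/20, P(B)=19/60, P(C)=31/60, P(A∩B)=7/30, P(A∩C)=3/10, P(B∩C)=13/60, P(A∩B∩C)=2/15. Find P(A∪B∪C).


P(A∪B∪C) = P(A)+P(B)+P(C) - P(AB)-P(AC)-P(BC) + P(ABC)
= 13/20+19/60+31/60 - 7/30-3/10-13/60 + 2/15
= 13/15

13/15


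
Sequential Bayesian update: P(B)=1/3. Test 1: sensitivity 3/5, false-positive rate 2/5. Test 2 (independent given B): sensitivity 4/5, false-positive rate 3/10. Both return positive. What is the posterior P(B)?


After test 1: P(+) = 3/5*1/3 + 2/5*2/3 = 7/15
P(B|+) = (1/5)/(7/15) = 3/7
After test 2 (use post1 as new prior): P(+) = 4/5*3/7 + 3/10*4/7 = 18/35
P(B|+,+) = (12/35)/(18/35) = 2/3

2/3


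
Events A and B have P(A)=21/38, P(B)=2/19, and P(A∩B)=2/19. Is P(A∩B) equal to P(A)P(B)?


P(A)*P(B) = 21/38*2/19 = 21/361
P(A∩B) = 2/19 != 21/361, so not independent

No, A and B are not independent


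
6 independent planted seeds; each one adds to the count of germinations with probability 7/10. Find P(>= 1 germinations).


P(at least one) = 1 - P(none)
P(none) = (1 - 7/10)^6 = (3/10)^6 = 729/1000000
P(at least one) = 1 - 729/1000000 = 999271/1000000

999271/1000000


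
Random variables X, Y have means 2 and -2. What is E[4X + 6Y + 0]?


E[4X + 6Y + 0] = 4*E[X] + 6*E[Y] + 0
= (4)*(2) + (6)*(-2) + (0)
= 8 - 12 + 0 = -4

-4


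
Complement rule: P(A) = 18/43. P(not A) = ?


P(A') = 1 - P(A) = 1 - 18/43 = 25/43

25/43


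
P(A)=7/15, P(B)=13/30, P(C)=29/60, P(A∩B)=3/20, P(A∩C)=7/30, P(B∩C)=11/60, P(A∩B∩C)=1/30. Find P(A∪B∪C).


P(A∪B∪C) = P(A)+P(B)+P(C) - P(AB)-P(AC)-P(BC) + P(ABC)
= 7/15+13/30+29/60 - 3/20-7/30-11/60 + 1/30
= 17/20

17/20


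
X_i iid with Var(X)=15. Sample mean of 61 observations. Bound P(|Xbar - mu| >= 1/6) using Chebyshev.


Var(Xbar) = Var(X)/n = 15/61
Chebyshev: P(|Xbar-mu| >= 1/6) <= Var(Xbar)/(1/6)^2 = (15/61)/(1/36) = 540/61
Bound exceeds 1, so trivial bound: 1

1


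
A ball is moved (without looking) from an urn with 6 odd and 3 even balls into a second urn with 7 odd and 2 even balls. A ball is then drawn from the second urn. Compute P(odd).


P(transfer odd) = 6/9 = 2/3; P(transfer even) = 1/3
If odd transferred: Urn II has 8 odd of 10, so P(odd|odd moved) = 4/5
If even transferred: Urn II has 7 odd of 10, so P(odd|even moved) = 7/10
By total probability: P(odd) = 2/3*4/5 + 1/3*7/10 = 23/30

23/30


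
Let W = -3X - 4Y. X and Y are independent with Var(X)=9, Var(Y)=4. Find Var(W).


Independence => Cov(X,Y)=0
Var(-3X - 4Y) = (-3)^2*Var(X) + (-4)^2*Var(Y)
= 9*9 + 16*4 = 145

145


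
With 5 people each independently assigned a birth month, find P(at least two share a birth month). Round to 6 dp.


P(all different) = prod((12-i)/12 for i=0..4) = 0.381944
P(at least one match) = 1 - 0.381944 = 0.618056

0.618056


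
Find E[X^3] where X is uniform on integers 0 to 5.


E[X^3] = (1/6) * sum(x^3 for x=0..5)
= 225/6 = 75/2

75/2


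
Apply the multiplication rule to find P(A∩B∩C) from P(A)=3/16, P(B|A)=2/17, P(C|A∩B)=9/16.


P(A∩B∩C) = P(A) * P(B|A) * P(C|A∩B)
= 3/16 * 2/17 * 9/16
= 3/136 * 9/16 = 27/2176

27/2176


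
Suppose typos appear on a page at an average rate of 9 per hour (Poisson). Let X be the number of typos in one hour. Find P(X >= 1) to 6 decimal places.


P(X>=1) = 1 - P(X<=0) = 1 - (e^(-9)*9^0/0!)
≈ 1 - 0.0001234098 = 0.9998765902
≈ 0.999877

0.999877


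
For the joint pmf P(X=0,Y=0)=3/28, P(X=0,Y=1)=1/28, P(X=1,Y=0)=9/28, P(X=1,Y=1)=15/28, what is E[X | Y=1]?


P(Y=1) = 16/28
E[X|Y=1] = (0*1 + 1*15)/16 = 15/16

15/16


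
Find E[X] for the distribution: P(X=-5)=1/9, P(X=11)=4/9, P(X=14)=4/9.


E[X] = sum(x * P(x))
= -5*1/9 + 11*4/9 + 14*4/9
= 95/9

95/9


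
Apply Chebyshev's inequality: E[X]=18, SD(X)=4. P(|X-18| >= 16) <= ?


k = 16/4 = 4
Chebyshev: P(|X-mu| >= k*sigma) <= 1/k^2 = 1/4^2 = 1/16

1/16


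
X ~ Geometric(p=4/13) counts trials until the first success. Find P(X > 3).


P(X > 3) = P(first 3 trials all fail) = (1-p)^3 = (9/13)^3 = 729/2197

729/2197


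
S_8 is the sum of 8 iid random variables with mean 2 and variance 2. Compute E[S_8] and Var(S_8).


E[S_n] = n*mu = 8*2 = 16
Var(S_n) = n*sigma^2 = 8*2 = 16

E[S_8]=16, Var(S_8)=16


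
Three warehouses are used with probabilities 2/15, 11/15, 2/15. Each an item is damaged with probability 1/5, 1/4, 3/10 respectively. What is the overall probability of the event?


P(A) = P(A|B1)P(B1) + P(A|B2)P(B2) + P(A|B3)P(B3)
= 1/5*2/15 + 1/4*11/15 + 3/10*2/15
= 2/75 + 11/60 + 1/25 = 1/4

1/4


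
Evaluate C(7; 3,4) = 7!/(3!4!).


7! = 5040
Denominator: 3!=6 * 4!=24
Coefficient = 5040 / 144 = 35

35


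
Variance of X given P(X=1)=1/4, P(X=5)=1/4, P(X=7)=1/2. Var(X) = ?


E[X] = 5, E[X^2] = 31
Var(X) = E[X^2] - (E[X])^2 = 31 - (5)^2 = 6

6


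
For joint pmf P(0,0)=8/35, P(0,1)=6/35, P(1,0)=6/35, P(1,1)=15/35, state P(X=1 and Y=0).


Read from table: P(X=1, Y=0) = 6/35

6/35


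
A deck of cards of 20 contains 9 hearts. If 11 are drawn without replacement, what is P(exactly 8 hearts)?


P(X=8) = C(9,8)*C(11,3) / C(20,11)
= 9*165 / 167960
= 1485/167960 = 297/33592

297/33592


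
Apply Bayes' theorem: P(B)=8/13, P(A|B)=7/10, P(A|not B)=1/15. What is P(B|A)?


P(A) = P(A|B)P(B) + P(A|B')P(B') = 7/10*8/13 + 1/15*5/13 = 89/195
P(B|A) = P(A|B)P(B)/P(A) = (28/65)/(89/195) = 84/89

84/89


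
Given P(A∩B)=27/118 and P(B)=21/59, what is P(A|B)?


P(A|B) = P(A∩B)/P(B) = (27/118)/(42/118) = 27/42 = 9/14

9/14


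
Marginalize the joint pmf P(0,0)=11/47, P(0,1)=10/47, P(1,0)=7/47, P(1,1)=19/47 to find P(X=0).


P(X=0) = P(0,0)+P(0,1) = 11/47 + 10/47 = 21/47

21/47


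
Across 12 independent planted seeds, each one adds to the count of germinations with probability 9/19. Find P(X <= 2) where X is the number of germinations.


P(X<=2) = P(X=0) + P(X=1) + P(X=2)
= 1000000000000/2213314919066161 + 10800000000000/2213314919066161 + 53460000000000/2213314919066161
= 65260000000000/2213314919066161

65260000000000/2213314919066161


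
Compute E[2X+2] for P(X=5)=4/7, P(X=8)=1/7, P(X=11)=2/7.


E[2X+2] = sum(g(x)*P(x))
= 12*4/7 + 18*1/7 + 24*2/7
= 114/7

114/7


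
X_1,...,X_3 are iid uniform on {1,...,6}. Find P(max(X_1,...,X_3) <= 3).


P(max <= 3) = P(all X_i <= 3) = (P(X_1 <= 3))^3
= (3/6)^3 = (1/2)^3 = 1/8

1/8


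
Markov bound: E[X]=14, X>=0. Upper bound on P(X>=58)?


Markov: P(X >= a) <= E[X]/a
P(X >= 58) <= 14/58 = 7/29

7/29


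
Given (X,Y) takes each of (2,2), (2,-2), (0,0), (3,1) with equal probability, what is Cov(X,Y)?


E[X]=7/4, E[Y]=1/4, E[XY]=3/4
Cov(X,Y) = E[XY] - E[X]E[Y] = 3/4 - 7/4*1/4 = 5/16

5/16


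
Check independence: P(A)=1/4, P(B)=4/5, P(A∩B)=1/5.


P(A)*P(B) = 1/4*4/5 = 1/5
P(A∩B) = 1/5, which equals P(A)P(B), so independent

Yes, A and B are independent


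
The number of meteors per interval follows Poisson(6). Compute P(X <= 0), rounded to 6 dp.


P(X<=0) = e^(-6)*6^0/0!
≈ 0.0024787522
≈ 0.002479

0.002479


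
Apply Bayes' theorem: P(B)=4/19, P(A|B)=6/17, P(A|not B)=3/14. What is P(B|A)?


P(A) = P(A|B)P(B) + P(A|B')P(B') = 6/17*4/19 + 3/14*15/19 = 1101/4522
P(B|A) = P(A|B)P(B)/P(A) = (24/323)/(1101/4522) = 112/367

112/367


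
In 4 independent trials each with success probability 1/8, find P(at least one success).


P(at least one) = 1 - P(none)
P(none) = (1 - 1/8)^4 = (7/8)^4 = 2401/4096
P(at least one) = 1 - 2401/4096 = 1695/4096

1695/4096


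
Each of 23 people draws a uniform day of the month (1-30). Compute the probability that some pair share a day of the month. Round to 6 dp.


P(all different) = prod((30-i)/30 for i=0..22) = 0.000006
P(at least one match) = 1 - 0.000006 = 0.999994

0.999994


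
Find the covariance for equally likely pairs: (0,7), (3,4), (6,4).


E[X]=3, E[Y]=5, E[XY]=12
Cov(X,Y) = E[XY] - E[X]E[Y] = 12 - 3*5 = -3

-3


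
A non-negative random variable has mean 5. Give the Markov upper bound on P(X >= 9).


Markov: P(X >= a) <= E[X]/a
P(X >= 9) <= 5/9

5/9


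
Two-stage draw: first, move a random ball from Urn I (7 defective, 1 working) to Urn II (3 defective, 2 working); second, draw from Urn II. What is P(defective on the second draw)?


P(transfer defective) = 7/8; P(transfer working) = 1/8
If defective transferred: Urn II has 4 defective of 6, so P(defective|defective moved) = 2/3
If working transferred: Urn II has 3 defective of 6, so P(defective|working moved) = 1/2
By total probability: P(defective) = 7/8*2/3 + 1/8*1/2 = 31/48

31/48


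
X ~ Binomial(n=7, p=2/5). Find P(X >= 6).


P(X>=6) = P(X=6) + P(X=7)
= 1344/78125 + 128/78125
= 1472/78125

1472/78125


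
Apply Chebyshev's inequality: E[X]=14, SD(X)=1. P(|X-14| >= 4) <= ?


k = 4/1 = 4
Chebyshev: P(|X-mu| >= k*sigma) <= 1/k^2 = 1/4^2 = 1/16

1/16


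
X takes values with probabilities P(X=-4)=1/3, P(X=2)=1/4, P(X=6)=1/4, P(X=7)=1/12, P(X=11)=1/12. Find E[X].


E[X] = sum(x * P(x))
= -4*1/3 + 2*1/4 + 6*1/4 + 7*1/12 + 11*1/12
= 13/6

13/6


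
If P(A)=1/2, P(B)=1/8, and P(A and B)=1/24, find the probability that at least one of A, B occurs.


P(A∪B) = P(A) + P(B) - P(A∩B)
= 1/2 + 1/8 - 1/24 = 7/12

7/12


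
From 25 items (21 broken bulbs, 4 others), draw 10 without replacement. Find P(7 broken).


P(X=7) = C(21,7)*C(4,3) / C(25,10)
= 116280*4 / 3268760
= 465120/3268760 = 36/253

36/253


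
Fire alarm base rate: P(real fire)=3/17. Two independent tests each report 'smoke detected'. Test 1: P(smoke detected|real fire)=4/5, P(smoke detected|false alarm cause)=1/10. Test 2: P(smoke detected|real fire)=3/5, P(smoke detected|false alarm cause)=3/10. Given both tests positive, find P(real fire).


After test 1: P(+) = 4/5*3/17 + 1/10*14/17 = 19/85
P(B|+) = (12/85)/(19/85) = 12/19
After test 2 (use post1 as new prior): P(+) = 3/5*12/19 + 3/10*7/19 = 93/190
P(B|+,+) = (36/95)/(93/190) = 24/31

24/31


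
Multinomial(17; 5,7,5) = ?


17! = 355687428096000
Denominator: 5!=120 * 7!=5040 * 5!=120
Coefficient = 355687428096000 / 72576000 = 4900896

4900896


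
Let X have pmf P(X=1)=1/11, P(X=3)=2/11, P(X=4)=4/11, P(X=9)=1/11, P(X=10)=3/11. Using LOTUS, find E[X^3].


E[X^3] = sum(g(x)*P(x))
= 1*1/11 + 27*2/11 + 64*4/11 + 729*1/11 + 1000*3/11
= 4040/11

4040/11


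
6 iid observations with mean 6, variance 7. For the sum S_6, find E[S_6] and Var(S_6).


E[S_n] = n*mu = 6*6 = 36
Var(S_n) = n*sigma^2 = 6*7 = 42

E[S_6]=36, Var(S_6)=42


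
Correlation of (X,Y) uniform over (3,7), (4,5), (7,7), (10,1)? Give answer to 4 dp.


Cov(X,Y) = -5.0000, Var(X) = 7.5000, Var(Y) = 6.0000
rho = Cov/(sqrt(VarX)*sqrt(VarY)) = -0.7454

-0.7454


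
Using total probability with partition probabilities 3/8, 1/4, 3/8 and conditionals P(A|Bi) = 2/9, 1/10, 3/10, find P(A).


P(A) = P(A|B1)P(B1) + P(A|B2)P(B2) + P(A|B3)P(B3)
= 2/9*3/8 + 1/10*1/4 + 3/10*3/8
= 1/12 + 1/40 + 9/80 = 53/240

53/240


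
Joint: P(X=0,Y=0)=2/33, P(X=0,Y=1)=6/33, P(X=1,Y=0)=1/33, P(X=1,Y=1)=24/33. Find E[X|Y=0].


P(Y=0) = 3/33
E[X|Y=0] = (0*2 + 1*1)/3 = 1/3

1/3


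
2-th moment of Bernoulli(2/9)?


For Bernoulli: X in {0,1}
E[X^2] = 0^2*(1-2/9) + 1^2*2/9 = 2/9

2/9


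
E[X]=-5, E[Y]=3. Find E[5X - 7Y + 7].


E[5X - 7Y + 7] = 5*E[X] - 7*E[Y] + 7
= (5)*(-5) + (-7)*(3) + (7)
= -25 - 21 + 7 = -39

-39


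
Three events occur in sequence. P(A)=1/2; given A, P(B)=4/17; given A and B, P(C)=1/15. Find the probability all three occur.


P(A∩B∩C) = P(A) * P(B|A) * P(C|A∩B)
= 1/2 * 4/17 * 1/15
= 2/17 * 1/15 = 2/255

2/255


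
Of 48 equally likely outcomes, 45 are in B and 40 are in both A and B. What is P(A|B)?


P(A|B) = P(A∩B)/P(B) = (40/48)/(45/48) = 40/45 = 8/9

8/9


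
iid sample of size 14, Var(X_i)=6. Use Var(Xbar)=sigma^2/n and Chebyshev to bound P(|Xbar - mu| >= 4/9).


Var(Xbar) = Var(X)/n = 6/14
Chebyshev: P(|Xbar-mu| >= 4/9) <= Var(Xbar)/(4/9)^2 = (3/7)/(16/81) = 243/112
Bound exceeds 1, so trivial bound: 1

1


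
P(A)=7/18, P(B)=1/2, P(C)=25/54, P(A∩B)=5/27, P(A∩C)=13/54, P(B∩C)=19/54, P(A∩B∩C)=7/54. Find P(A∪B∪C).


P(A∪B∪C) = P(A)+P(B)+P(C) - P(AB)-P(AC)-P(BC) + P(ABC)
= 7/18+1/2+25/54 - 5/27-13/54-19/54 + 7/54
= 19/27

19/27


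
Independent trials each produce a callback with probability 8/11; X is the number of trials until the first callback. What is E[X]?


For geometric (trials until first success), E[X] = 1/p = 1/(8/11) = 11/8

11/8


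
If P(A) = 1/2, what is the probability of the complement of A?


P(A') = 1 - P(A) = 1 - 1/2 = 1/2

1/2


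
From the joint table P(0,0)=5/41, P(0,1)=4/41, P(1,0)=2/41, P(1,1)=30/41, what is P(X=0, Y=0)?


Read from table: P(X=0, Y=0) = 5/41

5/41


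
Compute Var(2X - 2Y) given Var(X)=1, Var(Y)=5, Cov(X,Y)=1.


Var(2X - 2Y) = 2^2*Var(X) + (-2)^2*Var(Y) + 2*2*(-2)*Cov(X,Y)
= 4*1 + 4*5 - 8*1
= 4 + 20 - 8 = 16

16


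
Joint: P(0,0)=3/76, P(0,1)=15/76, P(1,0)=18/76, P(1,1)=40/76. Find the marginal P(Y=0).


P(Y=0) = P(0,0)+P(1,0) = 3/76 + 18/76 = 21/76

21/76


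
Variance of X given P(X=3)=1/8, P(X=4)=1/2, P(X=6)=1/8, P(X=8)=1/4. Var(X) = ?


E[X] = 41/8, E[X^2] = 237/8
Var(X) = E[X^2] - (E[X])^2 = 237/8 - (41/8)^2 = 215/64

215/64


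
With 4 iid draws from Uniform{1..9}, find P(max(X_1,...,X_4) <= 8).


P(max <= 8) = P(all X_i <= 8) = (P(X_1 <= 8))^4
= (8/9)^4 = 4096/6561

4096/6561


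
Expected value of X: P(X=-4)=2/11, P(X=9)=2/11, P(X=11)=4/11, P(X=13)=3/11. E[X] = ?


E[X] = sum(x * P(x))
= -4*2/11 + 9*2/11 + 11*4/11 + 13*3/11
= 93/11

93/11


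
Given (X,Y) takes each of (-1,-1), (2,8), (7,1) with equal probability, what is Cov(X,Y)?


E[X]=8/3, E[Y]=8/3, E[XY]=8
Cov(X,Y) = E[XY] - E[X]E[Y] = 8 - 8/3*8/3 = 8/9

8/9


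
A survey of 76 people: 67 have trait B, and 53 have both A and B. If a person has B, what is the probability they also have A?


P(A|B) = P(A∩B)/P(B) = (53/76)/(67/76) = 53/67

53/67


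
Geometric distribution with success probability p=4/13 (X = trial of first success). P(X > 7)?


P(X > 7) = P(first 7 trials all fail) = (1-p)^7 = (9/13)^7 = 4782969/62748517

4782969/62748517


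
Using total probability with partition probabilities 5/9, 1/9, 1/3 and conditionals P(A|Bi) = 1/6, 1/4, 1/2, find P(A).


P(A) = P(A|B1)P(B1) + P(A|B2)P(B2) + P(A|B3)P(B3)
= 1/6*5/9 + 1/4*1/9 + 1/2*1/3
= 5/54 + 1/36 + 1/6 = 31/108

31/108


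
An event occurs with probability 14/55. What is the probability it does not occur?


P(A') = 1 - P(A) = 1 - 14/55 = 41/55

41/55


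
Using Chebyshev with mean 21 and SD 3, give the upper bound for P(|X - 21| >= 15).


k = 15/3 = 5
Chebyshev: P(|X-mu| >= k*sigma) <= 1/k^2 = 1/5^2 = 1/25

1/25


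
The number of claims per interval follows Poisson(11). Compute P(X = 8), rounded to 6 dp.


P(X=8) = e^(-11) * 11^8 / 8!
≈ 0.00001670170079 * 214358881 / 40320
≈ 0.088794

0.088794


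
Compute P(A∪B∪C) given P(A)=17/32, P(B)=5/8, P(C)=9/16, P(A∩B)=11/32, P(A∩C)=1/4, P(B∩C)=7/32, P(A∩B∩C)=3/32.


P(A∪B∪C) = P(A)+P(B)+P(C) - P(AB)-P(AC)-P(BC) + P(ABC)
= 17/32+5/8+9/16 - 11/32-1/4-7/32 + 3/32
= 1

1


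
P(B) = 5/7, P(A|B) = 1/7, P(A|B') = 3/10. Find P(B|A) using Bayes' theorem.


P(A) = P(A|B)P(B) + P(A|B')P(B') = 1/7*5/7 + 3/10*2/7 = 46/245
P(B|A) = P(A|B)P(B)/P(A) = (5/49)/(46/245) = 25/46

25/46


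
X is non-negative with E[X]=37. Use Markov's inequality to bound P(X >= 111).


Markov: P(X >= a) <= E[X]/a
P(X >= 111) <= 37/111 = 1/3

1/3


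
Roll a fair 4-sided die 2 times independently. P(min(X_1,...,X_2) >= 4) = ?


P(min >= 4) = P(all X_i >= 4) = (P(X_1 >= 4))^2
= (1/4)^2 = 1/16

1/16


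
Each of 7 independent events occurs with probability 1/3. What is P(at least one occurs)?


P(at least one) = 1 - P(none)
P(none) = (1 - 1/3)^7 = (2/3)^7 = 128/2187
P(at least one) = 1 - 128/2187 = 2059/2187

2059/2187


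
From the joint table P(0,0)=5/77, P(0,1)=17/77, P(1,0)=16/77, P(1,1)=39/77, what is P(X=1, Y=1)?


Read from table: P(X=1, Y=1) = 39/77

39/77


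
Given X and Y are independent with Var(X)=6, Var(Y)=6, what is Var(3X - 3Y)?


Independence => Cov(X,Y)=0
Var(3X - 3Y) = 3^2*Var(X) + (-3)^2*Var(Y)
= 9*6 + 9*6 = 108

108


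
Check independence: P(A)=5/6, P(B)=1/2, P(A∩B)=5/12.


P(A)*P(B) = 5/6*1/2 = 5/12
P(A∩B) = 5/12, which equals P(A)P(B), so independent

Yes, A and B are independent


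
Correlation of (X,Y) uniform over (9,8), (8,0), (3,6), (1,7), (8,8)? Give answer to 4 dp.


Cov(X,Y) = -1.4400, Var(X) = 10.1600, Var(Y) = 8.9600
rho = Cov/(sqrt(VarX)*sqrt(VarY)) = -0.1509

-0.1509


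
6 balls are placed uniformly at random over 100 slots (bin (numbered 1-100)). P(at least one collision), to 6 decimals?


P(all different) = prod((100-i)/100 for i=0..5) = 0.858278
P(at least one match) = 1 - 0.858278 = 0.141722

0.141722


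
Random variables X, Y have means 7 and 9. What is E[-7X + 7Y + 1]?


E[-7X + 7Y + 1] = -7*E[X] + 7*E[Y] + 1
= (-7)*(7) + (7)*(9) + (1)
= -49 + 63 + 1 = 15

15


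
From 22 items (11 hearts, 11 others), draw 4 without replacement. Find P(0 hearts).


P(X=0) = C(11,0)*C(11,4) / C(22,4)
= 1*330 / 7315
= 330/7315 = 6/133

6/133


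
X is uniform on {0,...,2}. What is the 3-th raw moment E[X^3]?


E[X^3] = (1/3) * sum(x^3 for x=0..2)
= 9/3 = 3

3


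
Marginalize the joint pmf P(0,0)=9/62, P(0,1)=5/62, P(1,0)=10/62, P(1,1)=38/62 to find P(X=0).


P(X=0) = P(0,0)+P(0,1) = 9/62 + 5/62 = 14/62 = 7/31

7/31


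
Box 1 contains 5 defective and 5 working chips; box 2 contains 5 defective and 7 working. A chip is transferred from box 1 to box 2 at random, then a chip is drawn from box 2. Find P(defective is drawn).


P(transfer defective) = 5/10 = 1/2; P(transfer working) = 1/2
If defective transferred: Urn II has 6 defective of 13, so P(defective|defective moved) = 6/13
If working transferred: Urn II has 5 defective of 13, so P(defective|working moved) = 5/13
By total probability: P(defective) = 1/2*6/13 + 1/2*5/13 = 11/26

11/26


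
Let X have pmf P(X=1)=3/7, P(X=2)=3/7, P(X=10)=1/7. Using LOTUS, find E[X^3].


E[X^3] = sum(g(x)*P(x))
= 1*3/7 + 8*3/7 + 1000*1/7
= 1027/7

1027/7


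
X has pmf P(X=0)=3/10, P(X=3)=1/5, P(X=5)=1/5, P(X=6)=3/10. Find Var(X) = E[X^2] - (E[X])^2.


E[X] = 17/5, E[X^2] = 88/5
Var(X) = E[X^2] - (E[X])^2 = 88/5 - (17/5)^2 = 151/25

151/25


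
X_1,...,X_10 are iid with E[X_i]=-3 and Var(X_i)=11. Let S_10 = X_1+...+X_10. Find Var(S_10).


By independence, Var(S_n) = n*Var(X_1) = 10*11 = 110

110


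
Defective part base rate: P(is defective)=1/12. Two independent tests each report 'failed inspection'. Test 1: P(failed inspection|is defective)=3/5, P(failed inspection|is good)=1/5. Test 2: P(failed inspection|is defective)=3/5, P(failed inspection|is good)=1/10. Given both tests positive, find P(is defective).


After test 1: P(+) = 3/5*1/12 + 1/5*11/12 = 7/30
P(B|+) = (1/20)/(7/30) = 3/14
After test 2 (use post1 as new prior): P(+) = 3/5*3/14 + 1/10*11/14 = 29/140
P(B|+,+) = (9/70)/(29/140) = 18/29

18/29


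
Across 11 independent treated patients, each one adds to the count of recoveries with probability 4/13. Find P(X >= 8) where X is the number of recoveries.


P(X>=8) = P(X=8) + P(X=9) + P(X=10) + P(X=11)
= 7882997760/1792160394037 + 1167851520/1792160394037 + 103809024/1792160394037 + 4194304/1792160394037
= 9158852608/1792160394037

9158852608/1792160394037


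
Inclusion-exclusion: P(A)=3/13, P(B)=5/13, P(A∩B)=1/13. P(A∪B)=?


P(A∪B) = P(A) + P(B) - P(A∩B)
= 3/13 + 5/13 - 1/13 = 7/13

7/13


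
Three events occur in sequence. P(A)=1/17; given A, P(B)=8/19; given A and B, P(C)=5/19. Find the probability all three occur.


P(A∩B∩C) = P(A) * P(B|A) * P(C|A∩B)
= 1/17 * 8/19 * 5/19
= 8/323 * 5/19 = 40/6137

40/6137


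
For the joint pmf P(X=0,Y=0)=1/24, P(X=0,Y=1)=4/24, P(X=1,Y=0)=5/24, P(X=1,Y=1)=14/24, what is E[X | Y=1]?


P(Y=1) = 18/24
E[X|Y=1] = (0*4 + 1*14)/18 = 14/18 = 7/9

7/9


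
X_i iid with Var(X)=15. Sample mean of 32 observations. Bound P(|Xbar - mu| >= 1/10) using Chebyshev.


Var(Xbar) = Var(X)/n = 15/32
Chebyshev: P(|Xbar-mu| >= 1/10) <= Var(Xbar)/(1/10)^2 = (15/32)/(1/100) = 375/8
Bound exceeds 1, so trivial bound: 1

1


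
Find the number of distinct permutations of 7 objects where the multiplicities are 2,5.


7! = 5040
Denominator: 2!=2 * 5!=120
Coefficient = 5040 / 240 = 21

21


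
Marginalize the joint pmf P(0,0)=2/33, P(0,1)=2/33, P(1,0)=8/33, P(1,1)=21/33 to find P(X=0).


P(X=0) = P(0,0)+P(0,1) = 2/33 + 2/33 = 4/33

4/33


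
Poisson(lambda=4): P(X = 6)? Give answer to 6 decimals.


P(X=6) = e^(-4) * 4^6 / 6!
≈ 0.01831563889 * 4096 / 720
≈ 0.104196

0.104196


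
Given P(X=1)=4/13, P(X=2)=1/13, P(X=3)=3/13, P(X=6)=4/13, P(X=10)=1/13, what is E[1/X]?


E[1/X] = sum(g(x)*P(x))
= 1*4/13 + 1/2*1/13 + 1/3*3/13 + 1/6*4/13 + 1/10*1/13
= 94/195

94/195


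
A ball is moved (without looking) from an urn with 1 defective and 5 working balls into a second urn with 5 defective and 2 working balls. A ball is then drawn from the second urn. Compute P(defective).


P(transfer defective) = 1/6; P(transfer working) = 5/6
If defective transferred: Urn II has 6 defective of 8, so P(defective|defective moved) = 3/4
If working transferred: Urn II has 5 defective of 8, so P(defective|working moved) = 5/8
By total probability: P(defective) = 1/6*3/4 + 5/6*5/8 = 31/48

31/48


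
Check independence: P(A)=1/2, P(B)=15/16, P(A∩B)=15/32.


P(A)*P(B) = 1/2*15/16 = 15/32
P(A∩B) = 15/32, which equals P(A)P(B), so independent

Yes, A and B are independent


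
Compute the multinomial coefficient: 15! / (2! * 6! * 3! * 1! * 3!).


15! = 1307674368000
Denominator: 2!=2 * 6!=720 * 3!=6 * 1!=1 * 3!=6
Coefficient = 1307674368000 / 51840 = 25225200

25225200


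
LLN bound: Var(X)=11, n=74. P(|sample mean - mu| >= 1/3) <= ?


Var(Xbar) = Var(X)/n = 11/74
Chebyshev: P(|Xbar-mu| >= 1/3) <= Var(Xbar)/(1/3)^2 = (11/74)/(1/9) = 99/74
Bound exceeds 1, so trivial bound: 1

1


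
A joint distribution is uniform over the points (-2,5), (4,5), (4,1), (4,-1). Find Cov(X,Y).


E[X]=5/2, E[Y]=5/2, E[XY]=5/2
Cov(X,Y) = E[XY] - E[X]E[Y] = 5/2 - 5/2*5/2 = -15/4

-15/4


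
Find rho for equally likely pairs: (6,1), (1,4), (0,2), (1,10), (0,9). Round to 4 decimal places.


Cov(X,Y) = -4.3200, Var(X) = 5.0400, Var(Y) = 13.3600
rho = Cov/(sqrt(VarX)*sqrt(VarY)) = -0.5265

-0.5265


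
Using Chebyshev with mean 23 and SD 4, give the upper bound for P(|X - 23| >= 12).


k = 12/4 = 3
Chebyshev: P(|X-mu| >= k*sigma) <= 1/k^2 = 1/3^2 = 1/9

1/9


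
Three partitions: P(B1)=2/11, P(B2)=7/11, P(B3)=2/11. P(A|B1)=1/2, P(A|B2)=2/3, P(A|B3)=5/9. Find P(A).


P(A) = P(A|B1)P(B1) + P(A|B2)P(B2) + P(A|B3)P(B3)
= 1/2*2/11 + 2/3*7/11 + 5/9*2/11
= 1/11 + 14/33 + 10/99 = 61/99

61/99


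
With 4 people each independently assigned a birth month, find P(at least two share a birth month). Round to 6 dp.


P(all different) = prod((12-i)/12 for i=0..3) = 0.572917
P(at least one match) = 1 - 0.572917 = 0.427083

0.427083


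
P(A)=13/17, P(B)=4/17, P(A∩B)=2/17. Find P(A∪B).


P(A∪B) = P(A) + P(B) - P(A∩B)
= 13/17 + 4/17 - 2/17 = 15/17

15/17


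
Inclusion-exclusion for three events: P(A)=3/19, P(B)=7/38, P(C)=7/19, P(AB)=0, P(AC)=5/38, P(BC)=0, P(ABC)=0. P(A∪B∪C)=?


P(A∪B∪C) = P(A)+P(B)+P(C) - P(AB)-P(AC)-P(BC) + P(ABC)
= 3/19+7/38+7/19 - 0-5/38-0 + 0
= 11/19

11/19


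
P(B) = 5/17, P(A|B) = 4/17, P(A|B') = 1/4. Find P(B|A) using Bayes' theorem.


P(A) = P(A|B)P(B) + P(A|B')P(B') = 4/17*5/17 + 1/4*12/17 = 71/289
P(B|A) = P(A|B)P(B)/P(A) = (20/289)/(71/289) = 20/71

20/71


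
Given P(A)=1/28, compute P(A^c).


P(A') = 1 - P(A) = 1 - 1/28 = 27/28

27/28


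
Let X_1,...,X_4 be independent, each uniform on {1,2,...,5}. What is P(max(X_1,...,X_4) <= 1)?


P(max <= 1) = P(all X_i <= 1) = (P(X_1 <= 1))^4
= (1/5)^4 = 1/625

1/625


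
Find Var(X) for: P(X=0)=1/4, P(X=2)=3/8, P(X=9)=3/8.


E[X] = 33/8, E[X^2] = 255/8
Var(X) = E[X^2] - (E[X])^2 = 255/8 - (33/8)^2 = 951/64

951/64


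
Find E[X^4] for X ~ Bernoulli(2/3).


For Bernoulli: X in {0,1}
E[X^4] = 0^4*(1-2/3) + 1^4*2/3 = 2/3

2/3


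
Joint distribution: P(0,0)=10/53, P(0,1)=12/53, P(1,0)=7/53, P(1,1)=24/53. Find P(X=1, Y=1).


Read from table: P(X=1, Y=1) = 24/53

24/53


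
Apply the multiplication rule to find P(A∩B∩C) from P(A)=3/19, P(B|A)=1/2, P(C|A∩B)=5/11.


P(A∩B∩C) = P(A) * P(B|A) * P(C|A∩B)
= 3/19 * 1/2 * 5/11
= 3/38 * 5/11 = 15/418

15/418


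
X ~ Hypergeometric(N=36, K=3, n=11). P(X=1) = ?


P(X=1) = C(3,1)*C(33,10) / C(36,11)
= 3*92561040 / 600805296
= 277683120/600805296 = 55/119

55/119


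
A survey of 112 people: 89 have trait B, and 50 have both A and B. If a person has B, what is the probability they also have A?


P(A|B) = P(A∩B)/P(B) = (50/112)/(89/112) = 50/89

50/89


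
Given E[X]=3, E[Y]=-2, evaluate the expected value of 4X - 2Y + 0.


E[4X - 2Y + 0] = 4*E[X] - 2*E[Y] + 0
= (4)*(3) + (-2)*(-2) + (0)
= 12 + 4 + 0 = 16

16


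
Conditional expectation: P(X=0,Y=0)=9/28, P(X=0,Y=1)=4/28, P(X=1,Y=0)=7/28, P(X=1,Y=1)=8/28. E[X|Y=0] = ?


P(Y=0) = 16/28
E[X|Y=0] = (0*9 + 1*7)/16 = 7/16

7/16


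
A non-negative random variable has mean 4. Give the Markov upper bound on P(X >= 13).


Markov: P(X >= a) <= E[X]/a
P(X >= 13) <= 4/13

4/13


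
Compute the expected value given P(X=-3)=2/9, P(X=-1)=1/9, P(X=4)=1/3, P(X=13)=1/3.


E[X] = sum(x * P(x))
= -3*2/9 - 1*1/9 + 4*1/3 + 13*1/3
= 44/9

44/9


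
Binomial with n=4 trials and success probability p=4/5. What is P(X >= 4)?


P(X>=4) = P(X=4)
= 256/625
= 256/625

256/625


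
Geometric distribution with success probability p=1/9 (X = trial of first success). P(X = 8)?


P(X=8) = (1-p)^7 * p = (8/9)^7 * 1/9
= 2097152/4782969 * 1/9 = 2097152/43046721

2097152/43046721


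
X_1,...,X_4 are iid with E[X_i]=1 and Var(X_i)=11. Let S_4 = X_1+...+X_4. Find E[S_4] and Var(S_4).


E[S_n] = n*mu = 4*1 = 4
Var(S_n) = n*sigma^2 = 4*11 = 44

E[S_4]=4, Var(S_4)=44


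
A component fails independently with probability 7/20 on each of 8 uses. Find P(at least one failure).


P(at least one) = 1 - P(none)
P(none) = (1 - 7/20)^8 = (13/20)^8 = 815730721/25600000000
P(at least one) = 1 - 815730721/25600000000 = 24784269279/25600000000

24784269279/25600000000


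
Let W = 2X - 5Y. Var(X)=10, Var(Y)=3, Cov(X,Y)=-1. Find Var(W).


Var(2X - 5Y) = 2^2*Var(X) + (-5)^2*Var(Y) + 2*2*(-5)*Cov(X,Y)
= 4*10 + 25*3 - 20*(-1)
= 40 + 75 + 20 = 135

135


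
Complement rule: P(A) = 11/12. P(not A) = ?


P(A') = 1 - P(A) = 1 - 11/12 = 1/12

1/12


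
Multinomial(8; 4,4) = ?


8! = 40320
Denominator: 4!=24 * 4!=24
Coefficient = 40320 / 576 = 70

70


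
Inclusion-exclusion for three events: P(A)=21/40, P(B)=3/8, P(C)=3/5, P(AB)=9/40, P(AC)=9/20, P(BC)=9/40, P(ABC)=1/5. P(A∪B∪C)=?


P(A∪B∪C) = P(A)+P(B)+P(C) - P(AB)-P(AC)-P(BC) + P(ABC)
= 21/40+3/8+3/5 - 9/40-9/20-9/40 + 1/5
= 4/5

4/5


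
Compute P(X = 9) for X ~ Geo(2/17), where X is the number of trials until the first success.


P(X=9) = (1-p)^8 * p = (15/17)^8 * 2/17
= 2562890625/6975757441 * 2/17 = 5125781250/118587876497

5125781250/118587876497


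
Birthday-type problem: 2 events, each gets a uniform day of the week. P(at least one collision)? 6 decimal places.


P(all different) = prod((7-i)/7 for i=0..1) = 0.857143
P(at least one match) = 1 - 0.857143 = 0.142857

0.142857


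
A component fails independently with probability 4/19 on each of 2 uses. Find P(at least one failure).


P(at least one) = 1 - P(none)
P(none) = (1 - 4/19)^2 = (15/19)^2 = 225/361
P(at least one) = 1 - 225/361 = 136/361

136/361


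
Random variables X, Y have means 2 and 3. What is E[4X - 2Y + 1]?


E[4X - 2Y + 1] = 4*E[X] - 2*E[Y] + 1
= (4)*(2) + (-2)*(3) + (1)
= 8 - 6 + 1 = 3

3


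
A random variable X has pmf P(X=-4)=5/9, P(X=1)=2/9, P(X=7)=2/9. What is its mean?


E[X] = sum(x * P(x))
= -4*5/9 + 1*2/9 + 7*2/9
= -4/9

-4/9


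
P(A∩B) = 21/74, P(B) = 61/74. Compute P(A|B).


P(A|B) = P(A∩B)/P(B) = (21/74)/(61/74) = 21/61

21/61


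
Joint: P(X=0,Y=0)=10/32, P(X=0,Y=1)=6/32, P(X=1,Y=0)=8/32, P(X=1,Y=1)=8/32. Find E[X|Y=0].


P(Y=0) = 18/32
E[X|Y=0] = (0*10 + 1*8)/18 = 8/18 = 4/9

4/9


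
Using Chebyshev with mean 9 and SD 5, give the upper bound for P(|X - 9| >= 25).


k = 25/5 = 5
Chebyshev: P(|X-mu| >= k*sigma) <= 1/k^2 = 1/5^2 = 1/25

1/25


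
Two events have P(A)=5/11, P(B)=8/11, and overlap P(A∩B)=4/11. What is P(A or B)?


P(A∪B) = P(A) + P(B) - P(A∩B)
= 5/11 + 8/11 - 4/11 = 9/11

9/11


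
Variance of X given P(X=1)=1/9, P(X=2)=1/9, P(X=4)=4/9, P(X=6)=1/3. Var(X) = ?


E[X] = 37/9, E[X^2] = 59/3
Var(X) = E[X^2] - (E[X])^2 = 59/3 - (37/9)^2 = 224/81

224/81


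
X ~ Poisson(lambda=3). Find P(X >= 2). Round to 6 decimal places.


P(X>=2) = 1 - P(X<=1) = 1 - (e^(-3)*3^0/0! + e^(-3)*3^1/1!)
≈ 1 - (0.0497870684 + 0.1493612051)
= 1 - 0.1991482735 = 0.8008517265
≈ 0.800852

0.800852


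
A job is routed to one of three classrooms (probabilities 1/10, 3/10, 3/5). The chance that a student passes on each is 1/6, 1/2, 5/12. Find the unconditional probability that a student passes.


P(A) = P(A|B1)P(B1) + P(A|B2)P(B2) + P(A|B3)P(B3)
= 1/6*1/10 + 1/2*3/10 + 5/12*3/5
= 1/60 + 3/20 + 1/4 = 5/12

5/12


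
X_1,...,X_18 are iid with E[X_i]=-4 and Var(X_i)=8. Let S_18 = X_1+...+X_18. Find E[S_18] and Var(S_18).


E[S_n] = n*mu = 18*-4 = -72
Var(S_n) = n*sigma^2 = 18*8 = 144

E[S_18]=-72, Var(S_18)=144


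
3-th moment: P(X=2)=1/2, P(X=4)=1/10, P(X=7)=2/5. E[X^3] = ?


E[X^3] = sum(x^3 * P(x))
= 8*1/2 + 64*1/10 + 343*2/5
= 738/5

738/5


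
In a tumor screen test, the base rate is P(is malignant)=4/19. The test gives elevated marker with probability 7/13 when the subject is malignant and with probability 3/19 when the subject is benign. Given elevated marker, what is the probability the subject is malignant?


P(A) = P(A|B)P(B) + P(A|B')P(B') = 7/13*4/19 + 3/19*15/19 = 1117/4693
P(B|A) = P(A|B)P(B)/P(A) = (28/247)/(1117/4693) = 532/1117

532/1117


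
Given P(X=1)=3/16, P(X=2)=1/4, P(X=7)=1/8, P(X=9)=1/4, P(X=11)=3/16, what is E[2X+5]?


E[2X+5] = sum(g(x)*P(x))
= 7*3/16 + 9*1/4 + 19*1/8 + 23*1/4 + 27*3/16
= 67/4

67/4


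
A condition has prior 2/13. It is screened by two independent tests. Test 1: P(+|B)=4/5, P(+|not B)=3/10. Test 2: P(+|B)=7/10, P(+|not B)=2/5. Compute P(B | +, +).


After test 1: P(+) = 4/5*2/13 + 3/10*11/13 = 49/130
P(B|+) = (8/65)/(49/130) = 16/49
After test 2 (use post1 as new prior): P(+) = 7/10*16/49 + 2/5*33/49 = 122/245
P(B|+,+) = (8/35)/(122/245) = 28/61

28/61


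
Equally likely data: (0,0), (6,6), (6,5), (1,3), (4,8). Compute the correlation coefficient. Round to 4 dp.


Cov(X,Y) = 5.2400, Var(X) = 6.2400, Var(Y) = 7.4400
rho = Cov/(sqrt(VarX)*sqrt(VarY)) = 0.7690

0.7690


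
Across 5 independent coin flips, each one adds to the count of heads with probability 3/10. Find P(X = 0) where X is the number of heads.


P(X=0) = C(5,0) * p^0 * (1-p)^5
= 1 * 1 * 16807/100000
= 16807/100000

16807/100000


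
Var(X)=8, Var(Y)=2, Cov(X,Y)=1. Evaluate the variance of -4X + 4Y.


Var(-4X + 4Y) = (-4)^2*Var(X) + 4^2*Var(Y) + 2*(-4)*4*Cov(X,Y)
= 16*8 + 16*2 - 32*1
= 128 + 32 - 32 = 128

128


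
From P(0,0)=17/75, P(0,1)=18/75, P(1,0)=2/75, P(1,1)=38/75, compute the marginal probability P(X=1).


P(X=1) = P(1,0)+P(1,1) = 2/75 + 38/75 = 40/75 = 8/15

8/15


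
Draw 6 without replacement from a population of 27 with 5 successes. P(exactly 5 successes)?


P(X=5) = C(5,5)*C(22,1) / C(27,6)
= 1*22 / 296010
= 22/296010 = 1/13455

1/13455


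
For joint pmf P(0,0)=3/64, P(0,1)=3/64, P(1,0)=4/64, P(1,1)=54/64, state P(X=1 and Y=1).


Read from table: P(X=1, Y=1) = 54/64 = 27/32

27/32


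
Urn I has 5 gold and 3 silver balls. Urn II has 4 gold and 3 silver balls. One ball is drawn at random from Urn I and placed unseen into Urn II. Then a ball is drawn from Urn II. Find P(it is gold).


P(transfer gold) = 5/8; P(transfer silver) = 3/8
If gold transferred: Urn II has 5 gold of 8, so P(gold|gold moved) = 5/8
If silver transferred: Urn II has 4 gold of 8, so P(gold|silver moved) = 1/2
By total probability: P(gold) = 5/8*5/8 + 3/8*1/2 = 37/64

37/64


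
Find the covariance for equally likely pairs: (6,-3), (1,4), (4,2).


E[X]=11/3, E[Y]=1, E[XY]=-2
Cov(X,Y) = E[XY] - E[X]E[Y] = -2 - 11/3*1 = -17/3

-17/3


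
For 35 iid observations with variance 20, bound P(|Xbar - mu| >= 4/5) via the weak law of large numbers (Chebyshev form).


Var(Xbar) = Var(X)/n = 20/35
Chebyshev: P(|Xbar-mu| >= 4/5) <= Var(Xbar)/(4/5)^2 = (4/7)/(16/25) = 25/28

25/28


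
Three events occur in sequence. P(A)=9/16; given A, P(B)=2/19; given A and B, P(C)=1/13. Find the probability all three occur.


P(A∩B∩C) = P(A) * P(B|A) * P(C|A∩B)
= 9/16 * 2/19 * 1/13
= 9/152 * 1/13 = 9/1976

9/1976


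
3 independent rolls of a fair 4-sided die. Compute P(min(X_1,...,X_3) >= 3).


P(min >= 3) = P(all X_i >= 3) = (P(X_1 >= 3))^3
= (2/4)^3 = (1/2)^3 = 1/8

1/8


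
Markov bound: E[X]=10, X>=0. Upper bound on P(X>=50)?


Markov: P(X >= a) <= E[X]/a
P(X >= 50) <= 10/50 = 1/5

1/5


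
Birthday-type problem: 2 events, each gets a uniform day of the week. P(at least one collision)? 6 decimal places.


P(all different) = prod((7-i)/7 for i=0..1) = 0.857143
P(at least one match) = 1 - 0.857143 = 0.142857

0.142857


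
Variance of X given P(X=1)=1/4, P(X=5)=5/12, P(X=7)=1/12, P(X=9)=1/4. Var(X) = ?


E[X] = 31/6, E[X^2] = 35
Var(X) = E[X^2] - (E[X])^2 = 35 - (31/6)^2 = 299/36

299/36


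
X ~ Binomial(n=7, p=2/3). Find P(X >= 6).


P(X>=6) = P(X=6) + P(X=7)
= 448/2187 + 128/2187
= 64/243

64/243


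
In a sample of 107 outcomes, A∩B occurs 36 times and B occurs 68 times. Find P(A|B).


P(A|B) = P(A∩B)/P(B) = (36/107)/(68/107) = 36/68 = 9/17

9/17


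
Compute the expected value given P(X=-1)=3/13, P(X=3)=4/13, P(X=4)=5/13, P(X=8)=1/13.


E[X] = sum(x * P(x))
= -1*3/13 + 3*4/13 + 4*5/13 + 8*1/13
= 37/13

37/13


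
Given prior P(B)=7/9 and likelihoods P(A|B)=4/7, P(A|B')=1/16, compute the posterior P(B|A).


P(A) = P(A|B)P(B) + P(A|B')P(B') = 4/7*7/9 + 1/16*2/9 = 11/24
P(B|A) = P(A|B)P(B)/P(A) = (4/9)/(11/24) = 32/33

32/33


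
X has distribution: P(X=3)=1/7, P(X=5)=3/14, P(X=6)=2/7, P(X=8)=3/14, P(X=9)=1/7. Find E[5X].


E[5X] = sum(g(x)*P(x))
= 15*1/7 + 25*3/14 + 30*2/7 + 40*3/14 + 45*1/7
= 435/14

435/14


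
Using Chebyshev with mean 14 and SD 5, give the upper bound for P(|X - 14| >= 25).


k = 25/5 = 5
Chebyshev: P(|X-mu| >= k*sigma) <= 1/k^2 = 1/5^2 = 1/25

1/25


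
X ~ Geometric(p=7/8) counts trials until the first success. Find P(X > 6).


P(X > 6) = P(first 6 trials all fail) = (1-p)^6 = (1/8)^6 = 1/262144

1/262144


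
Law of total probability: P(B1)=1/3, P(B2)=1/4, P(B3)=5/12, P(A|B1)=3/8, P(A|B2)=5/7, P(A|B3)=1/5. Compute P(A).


P(A) = P(A|B1)P(B1) + P(A|B2)P(B2) + P(A|B3)P(B3)
= 3/8*1/3 + 5/7*1/4 + 1/5*5/12
= 1/8 + 5/28 + 1/12 = 65/168

65/168


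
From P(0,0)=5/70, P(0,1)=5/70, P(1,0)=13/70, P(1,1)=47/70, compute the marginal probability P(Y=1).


P(Y=1) = P(0,1)+P(1,1) = 5/70 + 47/70 = 52/70 = 26/35

26/35


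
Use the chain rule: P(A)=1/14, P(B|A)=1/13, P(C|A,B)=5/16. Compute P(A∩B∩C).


P(A∩B∩C) = P(A) * P(B|A) * P(C|A∩B)
= 1/14 * 1/13 * 5/16
= 1/182 * 5/16 = 5/2912

5/2912


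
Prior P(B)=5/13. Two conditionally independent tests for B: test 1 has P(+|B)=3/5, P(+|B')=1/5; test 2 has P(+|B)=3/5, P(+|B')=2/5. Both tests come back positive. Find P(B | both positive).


After test 1: P(+) = 3/5*5/13 + 1/5*8/13 = 23/65
P(B|+) = (3/13)/(23/65) = 15/23
After test 2 (use post1 as new prior): P(+) = 3/5*15/23 + 2/5*8/23 = 61/115
P(B|+,+) = (9/23)/(61/115) = 45/61

45/61


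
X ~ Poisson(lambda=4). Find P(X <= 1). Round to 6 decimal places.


P(X<=1) = e^(-4)*4^0/0! + e^(-4)*4^1/1!
≈ 0.0183156389 + 0.0732625556
= 0.0915781945
≈ 0.091578

0.091578


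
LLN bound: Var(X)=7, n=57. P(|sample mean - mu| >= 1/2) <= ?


Var(Xbar) = Var(X)/n = 7/57
Chebyshev: P(|Xbar-mu| >= 1/2) <= Var(Xbar)/(1/2)^2 = (7/57)/(1/4) = 28/57

28/57


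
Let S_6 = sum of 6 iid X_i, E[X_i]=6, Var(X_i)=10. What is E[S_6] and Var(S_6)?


E[S_n] = n*mu = 6*6 = 36
Var(S_n) = n*sigma^2 = 6*10 = 60

E[S_6]=36, Var(S_6)=60


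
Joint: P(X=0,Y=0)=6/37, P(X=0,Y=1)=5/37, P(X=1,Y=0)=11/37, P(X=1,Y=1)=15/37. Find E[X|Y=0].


P(Y=0) = 17/37
E[X|Y=0] = (0*6 + 1*11)/17 = 11/17

11/17


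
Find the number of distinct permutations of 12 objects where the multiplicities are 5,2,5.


12! = 479001600
Denominator: 5!=120 * 2!=2 * 5!=120
Coefficient = 479001600 / 28800 = 16632

16632


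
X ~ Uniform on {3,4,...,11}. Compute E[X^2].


E[X^2] = (1/9) * sum(x^2 for x=3..11)
= 501/9 = 167/3

167/3


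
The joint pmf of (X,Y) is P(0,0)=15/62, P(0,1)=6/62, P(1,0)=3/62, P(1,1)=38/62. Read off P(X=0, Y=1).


Read from table: P(X=0, Y=1) = 6/62 = 3/31

3/31


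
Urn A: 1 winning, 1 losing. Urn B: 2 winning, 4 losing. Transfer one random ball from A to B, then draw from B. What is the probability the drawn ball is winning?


P(transfer winning) = 1/2; P(transfer losing) = 1/2
If winning transferred: Urn II has 3 winning of 7, so P(winning|winning moved) = 3/7
If losing transferred: Urn II has 2 winning of 7, so P(winning|losing moved) = 2/7
By total probability: P(winning) = 1/2*3/7 + 1/2*2/7 = 5/14

5/14
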